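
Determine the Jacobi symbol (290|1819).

Pull out 2: since 1819 ≡ 3 (mod 8), (2/1819) = -1.
Reciprocity: 145 ≡ 1 and 1819 ≡ 3 (mod 4), so (145/1819) = +(1819/145).
Reduce top mod 145: now compute (79/145).
Reciprocity: 79 ≡ 3 and 145 ≡ 1 (mod 4), so (79/145) = +(145/79).
Reduce top mod 79: now compute (66/79).
Pull out 2: since 79 ≡ 7 (mod 8), (2/79) = +1.
Reciprocity: 33 ≡ 1 and 79 ≡ 3 (mod 4), so (33/79) = +(79/33).
Reduce top mod 33: now compute (13/33).
Reciprocity: 13 ≡ 1 and 33 ≡ 1 (mod 4), so (13/33) = +(33/13).
Reduce top mod 13: now compute (7/13).
Reciprocity: 7 ≡ 3 and 13 ≡ 1 (mod 4), so (7/13) = +(13/7).
Reduce top mod 7: now compute (6/7).
Pull out 2: since 7 ≡ 7 (mod 8), (2/7) = +1.
Reciprocity: 3 ≡ 3 and 7 ≡ 3 (mod 4), so (3/7) = −(7/3).
Reduce top mod 3: now compute (1/3).
Reached (1/3) = 1. Collecting the sign flips along the way, the symbol is +1.

1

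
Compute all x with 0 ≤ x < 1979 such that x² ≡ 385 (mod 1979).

348, 1631

Since 1979 ≡ 3 (mod 4), a square root of 385 is 385^((1979+1)/4) = 385^495 mod 1979.
Repeated squaring: 385^2≡1779, 385^4≡420, 385^8≡269, 385^16≡1117, 385^32≡919, 385^64≡1507, 385^128≡1136, 385^256≡188 (mod 1979).
385^495 = 385^(256+128+64+32+8+4+2+1) ≡ 348 (mod 1979).
Check: 348² = 121104 ≡ 385 (mod 1979). The two roots are 348 and 1631.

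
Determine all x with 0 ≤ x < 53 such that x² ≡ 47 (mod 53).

10, 43

53 ≡ 1 (mod 4), so we find a root by search.
Trying successive values, 10² = 100 ≡ 47 (mod 53). The other root is 53 − 10 = 43.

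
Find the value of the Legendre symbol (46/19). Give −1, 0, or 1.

First reduce: 46 ≡ 8 (mod 19).
Pull out 2^3: since 19 ≡ 3 (mod 8), (2/19) = -1, so (2/19)^3 = -1.
Reached (1/19) = 1. Collecting the sign flips along the way, the symbol is -1.

-1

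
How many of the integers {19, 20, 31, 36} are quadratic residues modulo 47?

(19/47) = -1 → non-residue.
(20/47) = -1 → non-residue.
(31/47) = -1 → non-residue.
(36/47) = +1 → QR.
Total quadratic residues among the 4: 1.

1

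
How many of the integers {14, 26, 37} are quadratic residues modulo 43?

(14/43) = +1 → QR.
(26/43) = -1 → non-residue.
(37/43) = -1 → non-residue.
Total quadratic residues among the 3: 1.

1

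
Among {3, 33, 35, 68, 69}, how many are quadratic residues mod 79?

(3/79) = -1 → non-residue.
(33/79) = -1 → non-residue.
(35/79) = -1 → non-residue.
(68/79) = -1 → non-residue.
(69/79) = -1 → non-residue.
Total quadratic residues among the 5: 0.

0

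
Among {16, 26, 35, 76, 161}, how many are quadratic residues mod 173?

2

(16/173) = +1 → QR.
(26/173) = -1 → non-residue.
(35/173) = +1 → QR.
(76/173) = -1 → non-residue.
(161/173) = -1 → non-residue.
Total quadratic residues among the 5: 2.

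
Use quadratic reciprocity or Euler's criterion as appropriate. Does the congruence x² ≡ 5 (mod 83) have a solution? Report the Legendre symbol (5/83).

Euler's criterion: (5/83) ≡ 5^41 (mod 83).
5^2 ≡ 25 (mod 83)
5^4 ≡ 44 (mod 83)
5^8 ≡ 27 (mod 83)
5^16 ≡ 65 (mod 83)
5^32 ≡ 75 (mod 83)
5^41 = 5^(32+8+1) ≡ 82 (mod 83).
Result is 82 ≡ −1, so (5/83) = −1.

-1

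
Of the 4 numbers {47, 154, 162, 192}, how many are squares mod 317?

(47/317) = -1 → non-residue.
(154/317) = -1 → non-residue.
(162/317) = -1 → non-residue.
(192/317) = -1 → non-residue.
Total quadratic residues among the 4: 0.

0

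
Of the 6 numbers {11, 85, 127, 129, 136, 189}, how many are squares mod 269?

(11/269) = +1 → QR.
(85/269) = -1 → non-residue.
(127/269) = +1 → QR.
(129/269) = -1 → non-residue.
(136/269) = +1 → QR.
(189/269) = +1 → QR.
Total quadratic residues among the 6: 4.

4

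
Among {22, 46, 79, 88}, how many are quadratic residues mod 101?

3

(22/101) = +1 → QR.
(46/101) = -1 → non-residue.
(79/101) = +1 → QR.
(88/101) = +1 → QR.
Total quadratic residues among the 4: 3.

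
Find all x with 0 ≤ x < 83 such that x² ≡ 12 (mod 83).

Since 83 ≡ 3 (mod 4), a square root of 12 is 12^((83+1)/4) = 12^21 mod 83.
Repeated squaring: 12^2≡61, 12^4≡69, 12^8≡30, 12^16≡70 (mod 83).
12^21 = 12^(16+4+1) ≡ 26 (mod 83).
Check: 26² = 676 ≡ 12 (mod 83). The two roots are 26 and 57.

26, 57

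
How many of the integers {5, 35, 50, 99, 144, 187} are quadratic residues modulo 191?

(5/191) = +1 → QR.
(35/191) = -1 → non-residue.
(50/191) = +1 → QR.
(99/191) = -1 → non-residue.
(144/191) = +1 → QR.
(187/191) = -1 → non-residue.
Total quadratic residues among the 6: 3.

3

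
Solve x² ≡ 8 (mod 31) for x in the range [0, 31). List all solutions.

Since 31 ≡ 3 (mod 4), a square root of 8 is 8^((31+1)/4) = 8^8 mod 31.
Repeated squaring: 8^2≡2, 8^4≡4, 8^8≡16 (mod 31).
8^8 = 8^(8) ≡ 16 (mod 31).
Check: 16² = 256 ≡ 8 (mod 31). The two roots are 15 and 16.

15, 16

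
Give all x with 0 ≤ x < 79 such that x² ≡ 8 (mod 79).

18, 61

Since 79 ≡ 3 (mod 4), a square root of 8 is 8^((79+1)/4) = 8^20 mod 79.
Repeated squaring: 8^2≡64, 8^4≡67, 8^8≡65, 8^16≡38 (mod 79).
8^20 = 8^(16+4) ≡ 18 (mod 79).
Check: 18² = 324 ≡ 8 (mod 79). The two roots are 18 and 61.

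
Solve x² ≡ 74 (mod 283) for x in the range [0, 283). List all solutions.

91, 192

Since 283 ≡ 3 (mod 4), a square root of 74 is 74^((283+1)/4) = 74^71 mod 283.
Repeated squaring: 74^2≡99, 74^4≡179, 74^8≡62, 74^16≡165, 74^32≡57, 74^64≡136 (mod 283).
74^71 = 74^(64+4+2+1) ≡ 91 (mod 283).
Check: 91² = 8281 ≡ 74 (mod 283). The two roots are 91 and 192.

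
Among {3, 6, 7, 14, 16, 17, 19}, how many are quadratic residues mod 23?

3

(3/23) = +1 → QR.
(6/23) = +1 → QR.
(7/23) = -1 → non-residue.
(14/23) = -1 → non-residue.
(16/23) = +1 → QR.
(17/23) = -1 → non-residue.
(19/23) = -1 → non-residue.
Total quadratic residues among the 7: 3.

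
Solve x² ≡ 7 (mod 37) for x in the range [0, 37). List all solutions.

37 ≡ 1 (mod 4), so we find a root by search.
Trying successive values, 9² = 81 ≡ 7 (mod 37). The other root is 37 − 9 = 28.

9, 28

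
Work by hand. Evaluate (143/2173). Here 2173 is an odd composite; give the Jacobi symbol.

1

Reciprocity: 143 ≡ 3 and 2173 ≡ 1 (mod 4), so (143/2173) = +(2173/143).
Reduce top mod 143: now compute (28/143).
Pull out 2^2: since 143 ≡ 7 (mod 8), (2/143) = +1, so (2/143)^2 = +1.
Reciprocity: 7 ≡ 3 and 143 ≡ 3 (mod 4), so (7/143) = −(143/7).
Reduce top mod 7: now compute (3/7).
Reciprocity: 3 ≡ 3 and 7 ≡ 3 (mod 4), so (3/7) = −(7/3).
Reduce top mod 3: now compute (1/3).
Reached (1/3) = 1. Collecting the sign flips along the way, the symbol is +1.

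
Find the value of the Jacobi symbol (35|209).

Reciprocity: 35 ≡ 3 and 209 ≡ 1 (mod 4), so (35/209) = +(209/35).
Reduce top mod 35: now compute (34/35).
Pull out 2: since 35 ≡ 3 (mod 8), (2/35) = -1.
Reciprocity: 17 ≡ 1 and 35 ≡ 3 (mod 4), so (17/35) = +(35/17).
Reduce top mod 17: now compute (1/17).
Reached (1/17) = 1. Collecting the sign flips along the way, the symbol is -1.

-1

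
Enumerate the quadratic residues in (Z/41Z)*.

1 2 4 5 8 9 10 16 18 20 21 23 25 31 32 33 36 37 39 40

Square k = 1,…,20 (k and 41−k give the same square):
1²=1, 2²=4, 3²=9, 4²=16, 5²=25, 6²=36, 7²≡8, 8²≡23, 9²≡40, 10²≡18, 11²≡39, 12²≡21, 13²≡5, 14²≡32, 15²≡20, 16²≡10, 17²≡2, 18²≡37, 19²≡33, 20²≡31 (mod 41).
So the quadratic residues mod 41 are {1, 2, 4, 5, 8, 9, 10, 16, 18, 20, 21, 23, 25, 31, 32, 33, 36, 37, 39, 40}.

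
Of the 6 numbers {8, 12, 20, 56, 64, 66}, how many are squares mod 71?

(8/71) = +1 → QR.
(12/71) = +1 → QR.
(20/71) = +1 → QR.
(56/71) = -1 → non-residue.
(64/71) = +1 → QR.
(66/71) = -1 → non-residue.
Total quadratic residues among the 6: 4.

4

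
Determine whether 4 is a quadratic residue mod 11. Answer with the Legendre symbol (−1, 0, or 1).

Euler's criterion: (4/11) ≡ 4^5 (mod 11).
4^2 ≡ 5 (mod 11)
4^4 ≡ 3 (mod 11)
4^5 = 4^(4+1) ≡ 1 (mod 11).
Result is 1, so (4/11) = 1.

1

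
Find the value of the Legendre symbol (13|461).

Reciprocity: 13 ≡ 1 and 461 ≡ 1 (mod 4), so (13/461) = +(461/13).
Reduce top mod 13: now compute (6/13).
Pull out 2: since 13 ≡ 5 (mod 8), (2/13) = -1.
Reciprocity: 3 ≡ 3 and 13 ≡ 1 (mod 4), so (3/13) = +(13/3).
Reduce top mod 3: now compute (1/3).
Reached (1/3) = 1. Collecting the sign flips along the way, the symbol is -1.

-1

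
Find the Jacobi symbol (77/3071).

1

Reciprocity: 77 ≡ 1 and 3071 ≡ 3 (mod 4), so (77/3071) = +(3071/77).
Reduce top mod 77: now compute (68/77).
Pull out 2^2: since 77 ≡ 5 (mod 8), (2/77) = -1, so (2/77)^2 = +1.
Reciprocity: 17 ≡ 1 and 77 ≡ 1 (mod 4), so (17/77) = +(77/17).
Reduce top mod 17: now compute (9/17).
Reciprocity: 9 ≡ 1 and 17 ≡ 1 (mod 4), so (9/17) = +(17/9).
Reduce top mod 9: now compute (8/9).
Pull out 2^3: since 9 ≡ 1 (mod 8), (2/9) = +1, so (2/9)^3 = +1.
Reached (1/9) = 1. Collecting the sign flips along the way, the symbol is +1.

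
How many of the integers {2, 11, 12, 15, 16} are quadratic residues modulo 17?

(2/17) = +1 → QR.
(11/17) = -1 → non-residue.
(12/17) = -1 → non-residue.
(15/17) = +1 → QR.
(16/17) = +1 → QR.
Total quadratic residues among the 5: 3.

3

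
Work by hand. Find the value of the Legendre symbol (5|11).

Reciprocity: 5 ≡ 1 and 11 ≡ 3 (mod 4), so (5/11) = +(11/5).
Reduce top mod 5: now compute (1/5).
Reached (1/5) = 1. Collecting the sign flips along the way, the symbol is +1.

1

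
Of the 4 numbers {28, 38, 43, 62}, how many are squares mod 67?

1

(28/67) = -1 → non-residue.
(38/67) = -1 → non-residue.
(43/67) = -1 → non-residue.
(62/67) = +1 → QR.
Total quadratic residues among the 4: 1.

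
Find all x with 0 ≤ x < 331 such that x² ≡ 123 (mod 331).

Since 331 ≡ 3 (mod 4), a square root of 123 is 123^((331+1)/4) = 123^83 mod 331.
Repeated squaring: 123^2≡234, 123^4≡141, 123^8≡21, 123^16≡110, 123^32≡184, 123^64≡94 (mod 331).
123^83 = 123^(64+16+2+1) ≡ 139 (mod 331).
Check: 139² = 19321 ≡ 123 (mod 331). The two roots are 139 and 192.

139, 192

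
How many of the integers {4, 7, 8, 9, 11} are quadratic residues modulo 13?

2

(4/13) = +1 → QR.
(7/13) = -1 → non-residue.
(8/13) = -1 → non-residue.
(9/13) = +1 → QR.
(11/13) = -1 → non-residue.
Total quadratic residues among the 5: 2.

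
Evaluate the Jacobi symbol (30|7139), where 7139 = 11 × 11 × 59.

Pull out 2: since 7139 ≡ 3 (mod 8), (2/7139) = -1.
Reciprocity: 15 ≡ 3 and 7139 ≡ 3 (mod 4), so (15/7139) = −(7139/15).
Reduce top mod 15: now compute (14/15).
Pull out 2: since 15 ≡ 7 (mod 8), (2/15) = +1.
Reciprocity: 7 ≡ 3 and 15 ≡ 3 (mod 4), so (7/15) = −(15/7).
Reduce top mod 7: now compute (1/7).
Reached (1/7) = 1. Collecting the sign flips along the way, the symbol is -1.

-1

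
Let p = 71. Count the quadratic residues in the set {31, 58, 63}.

1

(31/71) = -1 → non-residue.
(58/71) = +1 → QR.
(63/71) = -1 → non-residue.
Total quadratic residues among the 3: 1.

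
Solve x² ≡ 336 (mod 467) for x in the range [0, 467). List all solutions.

167, 300

Since 467 ≡ 3 (mod 4), a square root of 336 is 336^((467+1)/4) = 336^117 mod 467.
Repeated squaring: 336^2≡349, 336^4≡381, 336^8≡391, 336^16≡172, 336^32≡163, 336^64≡417 (mod 467).
336^117 = 336^(64+32+16+4+1) ≡ 300 (mod 467).
Check: 300² = 90000 ≡ 336 (mod 467). The two roots are 167 and 300.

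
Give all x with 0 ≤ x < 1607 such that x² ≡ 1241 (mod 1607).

484, 1123

Since 1607 ≡ 3 (mod 4), a square root of 1241 is 1241^((1607+1)/4) = 1241^402 mod 1607.
Repeated squaring: 1241^2≡575, 1241^4≡1190, 1241^8≡333, 1241^16≡6, 1241^32≡36, 1241^64≡1296, 1241^128≡301, 1241^256≡609 (mod 1607).
1241^402 = 1241^(256+128+16+2) ≡ 484 (mod 1607).
Check: 484² = 234256 ≡ 1241 (mod 1607). The two roots are 484 and 1123.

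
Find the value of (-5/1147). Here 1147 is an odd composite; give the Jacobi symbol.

First reduce: -5 ≡ 1142 (mod 1147).
Pull out 2: since 1147 ≡ 3 (mod 8), (2/1147) = -1.
Reciprocity: 571 ≡ 3 and 1147 ≡ 3 (mod 4), so (571/1147) = −(1147/571).
Reduce top mod 571: now compute (5/571).
Reciprocity: 5 ≡ 1 and 571 ≡ 3 (mod 4), so (5/571) = +(571/5).
Reduce top mod 5: now compute (1/5).
Reached (1/5) = 1. Collecting the sign flips along the way, the symbol is +1.

1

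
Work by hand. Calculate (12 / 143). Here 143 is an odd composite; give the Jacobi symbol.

Pull out 2^2: since 143 ≡ 7 (mod 8), (2/143) = +1, so (2/143)^2 = +1.
Reciprocity: 3 ≡ 3 and 143 ≡ 3 (mod 4), so (3/143) = −(143/3).
Reduce top mod 3: now compute (2/3).
Pull out 2: since 3 ≡ 3 (mod 8), (2/3) = -1.
Reached (1/3) = 1. Collecting the sign flips along the way, the symbol is +1.

1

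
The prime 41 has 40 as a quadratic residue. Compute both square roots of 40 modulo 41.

41 ≡ 1 (mod 4), so we find a root by search.
Trying successive values, 9² = 81 ≡ 40 (mod 41). The other root is 41 − 9 = 32.

9, 32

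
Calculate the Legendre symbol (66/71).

Pull out 2: since 71 ≡ 7 (mod 8), (2/71) = +1.
Reciprocity: 33 ≡ 1 and 71 ≡ 3 (mod 4), so (33/71) = +(71/33).
Reduce top mod 33: now compute (5/33).
Reciprocity: 5 ≡ 1 and 33 ≡ 1 (mod 4), so (5/33) = +(33/5).
Reduce top mod 5: now compute (3/5).
Reciprocity: 3 ≡ 3 and 5 ≡ 1 (mod 4), so (3/5) = +(5/3).
Reduce top mod 3: now compute (2/3).
Pull out 2: since 3 ≡ 3 (mod 8), (2/3) = -1.
Reached (1/3) = 1. Collecting the sign flips along the way, the symbol is -1.

-1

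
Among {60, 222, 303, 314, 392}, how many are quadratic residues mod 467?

1

(60/467) = -1 → non-residue.
(222/467) = +1 → QR.
(303/467) = -1 → non-residue.
(314/467) = -1 → non-residue.
(392/467) = -1 → non-residue.
Total quadratic residues among the 5: 1.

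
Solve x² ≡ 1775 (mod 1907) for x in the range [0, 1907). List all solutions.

Since 1907 ≡ 3 (mod 4), a square root of 1775 is 1775^((1907+1)/4) = 1775^477 mod 1907.
Repeated squaring: 1775^2≡261, 1775^4≡1376, 1775^8≡1632, 1775^16≡1252, 1775^32≡1857, 1775^64≡593, 1775^128≡761, 1775^256≡1300 (mod 1907).
1775^477 = 1775^(256+128+64+16+8+4+1) ≡ 1025 (mod 1907).
Check: 1025² = 1050625 ≡ 1775 (mod 1907). The two roots are 882 and 1025.

882, 1025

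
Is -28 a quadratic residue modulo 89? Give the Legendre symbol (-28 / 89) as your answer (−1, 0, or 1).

First reduce: -28 ≡ 61 (mod 89).
Reciprocity: 61 ≡ 1 and 89 ≡ 1 (mod 4), so (61/89) = +(89/61).
Reduce top mod 61: now compute (28/61).
Pull out 2^2: since 61 ≡ 5 (mod 8), (2/61) = -1, so (2/61)^2 = +1.
Reciprocity: 7 ≡ 3 and 61 ≡ 1 (mod 4), so (7/61) = +(61/7).
Reduce top mod 7: now compute (5/7).
Reciprocity: 5 ≡ 1 and 7 ≡ 3 (mod 4), so (5/7) = +(7/5).
Reduce top mod 5: now compute (2/5).
Pull out 2: since 5 ≡ 5 (mod 8), (2/5) = -1.
Reached (1/5) = 1. Collecting the sign flips along the way, the symbol is -1.

-1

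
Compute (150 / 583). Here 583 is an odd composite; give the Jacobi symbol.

Pull out 2: since 583 ≡ 7 (mod 8), (2/583) = +1.
Reciprocity: 75 ≡ 3 and 583 ≡ 3 (mod 4), so (75/583) = −(583/75).
Reduce top mod 75: now compute (58/75).
Pull out 2: since 75 ≡ 3 (mod 8), (2/75) = -1.
Reciprocity: 29 ≡ 1 and 75 ≡ 3 (mod 4), so (29/75) = +(75/29).
Reduce top mod 29: now compute (17/29).
Reciprocity: 17 ≡ 1 and 29 ≡ 1 (mod 4), so (17/29) = +(29/17).
Reduce top mod 17: now compute (12/17).
Pull out 2^2: since 17 ≡ 1 (mod 8), (2/17) = +1, so (2/17)^2 = +1.
Reciprocity: 3 ≡ 3 and 17 ≡ 1 (mod 4), so (3/17) = +(17/3).
Reduce top mod 3: now compute (2/3).
Pull out 2: since 3 ≡ 3 (mod 8), (2/3) = -1.
Reached (1/3) = 1. Collecting the sign flips along the way, the symbol is -1.

-1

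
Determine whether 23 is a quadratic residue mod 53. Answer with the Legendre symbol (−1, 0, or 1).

Euler's criterion: (23/53) ≡ 23^26 (mod 53).
23^2 ≡ 52 (mod 53)
23^4 ≡ 1 (mod 53)
23^8 ≡ 1 (mod 53)
23^16 ≡ 1 (mod 53)
23^26 = 23^(16+8+2) ≡ 52 (mod 53).
Result is 52 ≡ −1, so (23/53) = −1.

-1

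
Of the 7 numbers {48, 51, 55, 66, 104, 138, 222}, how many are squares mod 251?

(48/251) = +1 → QR.
(51/251) = +1 → QR.
(55/251) = -1 → non-residue.
(66/251) = +1 → QR.
(104/251) = -1 → non-residue.
(138/251) = -1 → non-residue.
(222/251) = +1 → QR.
Total quadratic residues among the 7: 4.

4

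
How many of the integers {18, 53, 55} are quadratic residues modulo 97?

(18/97) = +1 → QR.
(53/97) = +1 → QR.
(55/97) = -1 → non-residue.
Total quadratic residues among the 3: 2.

2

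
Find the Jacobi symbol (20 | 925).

0

Pull out 2^2: since 925 ≡ 5 (mod 8), (2/925) = -1, so (2/925)^2 = +1.
Reciprocity: 5 ≡ 1 and 925 ≡ 1 (mod 4), so (5/925) = +(925/5).
Reduce top mod 5: now compute (0/5).
Top reduces to 0: gcd > 1, so the symbol is 0.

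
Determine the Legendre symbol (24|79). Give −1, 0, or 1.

-1

Pull out 2^3: since 79 ≡ 7 (mod 8), (2/79) = +1, so (2/79)^3 = +1.
Reciprocity: 3 ≡ 3 and 79 ≡ 3 (mod 4), so (3/79) = −(79/3).
Reduce top mod 3: now compute (1/3).
Reached (1/3) = 1. Collecting the sign flips along the way, the symbol is -1.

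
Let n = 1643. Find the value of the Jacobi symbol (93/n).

0

Reciprocity: 93 ≡ 1 and 1643 ≡ 3 (mod 4), so (93/1643) = +(1643/93).
Reduce top mod 93: now compute (62/93).
Pull out 2: since 93 ≡ 5 (mod 8), (2/93) = -1.
Reciprocity: 31 ≡ 3 and 93 ≡ 1 (mod 4), so (31/93) = +(93/31).
Reduce top mod 31: now compute (0/31).
Top reduces to 0: gcd > 1, so the symbol is 0.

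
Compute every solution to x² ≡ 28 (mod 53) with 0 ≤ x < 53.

53 ≡ 1 (mod 4), so we find a root by search.
Trying successive values, 9² = 81 ≡ 28 (mod 53). The other root is 53 − 9 = 44.

9, 44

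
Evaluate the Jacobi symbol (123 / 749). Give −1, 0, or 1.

Reciprocity: 123 ≡ 3 and 749 ≡ 1 (mod 4), so (123/749) = +(749/123).
Reduce top mod 123: now compute (11/123).
Reciprocity: 11 ≡ 3 and 123 ≡ 3 (mod 4), so (11/123) = −(123/11).
Reduce top mod 11: now compute (2/11).
Pull out 2: since 11 ≡ 3 (mod 8), (2/11) = -1.
Reached (1/11) = 1. Collecting the sign flips along the way, the symbol is +1.

1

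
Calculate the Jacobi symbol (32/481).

Pull out 2^5: since 481 ≡ 1 (mod 8), (2/481) = +1, so (2/481)^5 = +1.
Reached (1/481) = 1. Collecting the sign flips along the way, the symbol is +1.

1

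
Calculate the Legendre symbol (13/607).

1

Reciprocity: 13 ≡ 1 and 607 ≡ 3 (mod 4), so (13/607) = +(607/13).
Reduce top mod 13: now compute (9/13).
Reciprocity: 9 ≡ 1 and 13 ≡ 1 (mod 4), so (9/13) = +(13/9).
Reduce top mod 9: now compute (4/9).
Pull out 2^2: since 9 ≡ 1 (mod 8), (2/9) = +1, so (2/9)^2 = +1.
Reached (1/9) = 1. Collecting the sign flips along the way, the symbol is +1.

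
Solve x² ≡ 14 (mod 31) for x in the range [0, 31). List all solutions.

Since 31 ≡ 3 (mod 4), a square root of 14 is 14^((31+1)/4) = 14^8 mod 31.
Repeated squaring: 14^2≡10, 14^4≡7, 14^8≡18 (mod 31).
14^8 = 14^(8) ≡ 18 (mod 31).
Check: 18² = 324 ≡ 14 (mod 31). The two roots are 13 and 18.

13, 18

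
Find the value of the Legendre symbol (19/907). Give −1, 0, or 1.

1

Euler's criterion: (19/907) ≡ 19^453 (mod 907).
19^2 ≡ 361 (mod 907)
19^4 ≡ 620 (mod 907)
19^8 ≡ 739 (mod 907)
19^16 ≡ 107 (mod 907)
19^32 ≡ 565 (mod 907)
19^64 ≡ 868 (mod 907)
19^128 ≡ 614 (mod 907)
19^256 ≡ 591 (mod 907)
19^453 = 19^(256+128+64+4+1) ≡ 1 (mod 907).
Result is 1, so (19/907) = 1.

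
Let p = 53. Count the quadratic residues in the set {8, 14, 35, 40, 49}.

(8/53) = -1 → non-residue.
(14/53) = -1 → non-residue.
(35/53) = -1 → non-residue.
(40/53) = +1 → QR.
(49/53) = +1 → QR.
Total quadratic residues among the 5: 2.

2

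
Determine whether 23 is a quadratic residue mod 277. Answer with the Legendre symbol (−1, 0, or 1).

Reciprocity: 23 ≡ 3 and 277 ≡ 1 (mod 4), so (23/277) = +(277/23).
Reduce top mod 23: now compute (1/23).
Reached (1/23) = 1. Collecting the sign flips along the way, the symbol is +1.

1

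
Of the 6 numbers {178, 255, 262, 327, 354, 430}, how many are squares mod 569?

(178/569) = -1 → non-residue.
(255/569) = -1 → non-residue.
(262/569) = +1 → QR.
(327/569) = +1 → QR.
(354/569) = +1 → QR.
(430/569) = +1 → QR.
Total quadratic residues among the 6: 4.

4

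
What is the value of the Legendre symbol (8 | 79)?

1

Euler's criterion: (8/79) ≡ 8^39 (mod 79).
8^2 ≡ 64 (mod 79)
8^4 ≡ 67 (mod 79)
8^8 ≡ 65 (mod 79)
8^16 ≡ 38 (mod 79)
8^32 ≡ 22 (mod 79)
8^39 = 8^(32+4+2+1) ≡ 1 (mod 79).
Result is 1, so (8/79) = 1.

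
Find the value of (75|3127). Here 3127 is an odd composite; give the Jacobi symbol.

Reciprocity: 75 ≡ 3 and 3127 ≡ 3 (mod 4), so (75/3127) = −(3127/75).
Reduce top mod 75: now compute (52/75).
Pull out 2^2: since 75 ≡ 3 (mod 8), (2/75) = -1, so (2/75)^2 = +1.
Reciprocity: 13 ≡ 1 and 75 ≡ 3 (mod 4), so (13/75) = +(75/13).
Reduce top mod 13: now compute (10/13).
Pull out 2: since 13 ≡ 5 (mod 8), (2/13) = -1.
Reciprocity: 5 ≡ 1 and 13 ≡ 1 (mod 4), so (5/13) = +(13/5).
Reduce top mod 5: now compute (3/5).
Reciprocity: 3 ≡ 3 and 5 ≡ 1 (mod 4), so (3/5) = +(5/3).
Reduce top mod 3: now compute (2/3).
Pull out 2: since 3 ≡ 3 (mod 8), (2/3) = -1.
Reached (1/3) = 1. Collecting the sign flips along the way, the symbol is -1.

-1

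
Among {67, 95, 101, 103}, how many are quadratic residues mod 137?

(67/137) = -1 → non-residue.
(95/137) = -1 → non-residue.
(101/137) = +1 → QR.
(103/137) = +1 → QR.
Total quadratic residues among the 4: 2.

2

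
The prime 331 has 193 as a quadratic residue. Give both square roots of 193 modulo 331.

155, 176

Since 331 ≡ 3 (mod 4), a square root of 193 is 193^((331+1)/4) = 193^83 mod 331.
Repeated squaring: 193^2≡177, 193^4≡215, 193^8≡216, 193^16≡316, 193^32≡225, 193^64≡313 (mod 331).
193^83 = 193^(64+16+2+1) ≡ 155 (mod 331).
Check: 155² = 24025 ≡ 193 (mod 331). The two roots are 155 and 176.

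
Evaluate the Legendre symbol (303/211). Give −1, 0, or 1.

-1

First reduce: 303 ≡ 92 (mod 211).
Pull out 2^2: since 211 ≡ 3 (mod 8), (2/211) = -1, so (2/211)^2 = +1.
Reciprocity: 23 ≡ 3 and 211 ≡ 3 (mod 4), so (23/211) = −(211/23).
Reduce top mod 23: now compute (4/23).
Pull out 2^2: since 23 ≡ 7 (mod 8), (2/23) = +1, so (2/23)^2 = +1.
Reached (1/23) = 1. Collecting the sign flips along the way, the symbol is -1.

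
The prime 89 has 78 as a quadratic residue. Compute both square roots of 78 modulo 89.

89 ≡ 1 (mod 4), so we find a root by search.
Trying successive values, 16² = 256 ≡ 78 (mod 89). The other root is 89 − 16 = 73.

16, 73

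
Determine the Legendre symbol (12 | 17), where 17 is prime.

-1

Pull out 2^2: since 17 ≡ 1 (mod 8), (2/17) = +1, so (2/17)^2 = +1.
Reciprocity: 3 ≡ 3 and 17 ≡ 1 (mod 4), so (3/17) = +(17/3).
Reduce top mod 3: now compute (2/3).
Pull out 2: since 3 ≡ 3 (mod 8), (2/3) = -1.
Reached (1/3) = 1. Collecting the sign flips along the way, the symbol is -1.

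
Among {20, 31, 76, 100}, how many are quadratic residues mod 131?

(20/131) = +1 → QR.
(31/131) = -1 → non-residue.
(76/131) = -1 → non-residue.
(100/131) = +1 → QR.
Total quadratic residues among the 4: 2.

2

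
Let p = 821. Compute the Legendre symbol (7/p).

1

Reciprocity: 7 ≡ 3 and 821 ≡ 1 (mod 4), so (7/821) = +(821/7).
Reduce top mod 7: now compute (2/7).
Pull out 2: since 7 ≡ 7 (mod 8), (2/7) = +1.
Reached (1/7) = 1. Collecting the sign flips along the way, the symbol is +1.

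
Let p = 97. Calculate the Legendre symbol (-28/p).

-1

Euler's criterion: (-28/97) ≡ 69^48 (mod 97).
69^2 ≡ 8 (mod 97)
69^4 ≡ 64 (mod 97)
69^8 ≡ 22 (mod 97)
69^16 ≡ 96 (mod 97)
69^32 ≡ 1 (mod 97)
69^48 = 69^(32+16) ≡ 96 (mod 97).
Result is 96 ≡ −1, so (-28/97) = −1.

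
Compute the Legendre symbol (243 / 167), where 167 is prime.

Euler's criterion: (243/167) ≡ 76^83 (mod 167).
76^2 ≡ 98 (mod 167)
76^4 ≡ 85 (mod 167)
76^8 ≡ 44 (mod 167)
76^16 ≡ 99 (mod 167)
76^32 ≡ 115 (mod 167)
76^64 ≡ 32 (mod 167)
76^83 = 76^(64+16+2+1) ≡ 1 (mod 167).
Result is 1, so (243/167) = 1.

1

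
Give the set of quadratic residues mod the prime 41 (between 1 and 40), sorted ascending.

Square k = 1,…,20 (k and 41−k give the same square):
1²=1, 2²=4, 3²=9, 4²=16, 5²=25, 6²=36, 7²≡8, 8²≡23, 9²≡40, 10²≡18, 11²≡39, 12²≡21, 13²≡5, 14²≡32, 15²≡20, 16²≡10, 17²≡2, 18²≡37, 19²≡33, 20²≡31 (mod 41).
So the quadratic residues mod 41 are {1, 2, 4, 5, 8, 9, 10, 16, 18, 20, 21, 23, 25, 31, 32, 33, 36, 37, 39, 40}.

1,2,4,5,8,9,10,16,18,20,21,23,25,31,32,33,36,37,39,40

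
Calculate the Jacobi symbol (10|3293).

Pull out 2: since 3293 ≡ 5 (mod 8), (2/3293) = -1.
Reciprocity: 5 ≡ 1 and 3293 ≡ 1 (mod 4), so (5/3293) = +(3293/5).
Reduce top mod 5: now compute (3/5).
Reciprocity: 3 ≡ 3 and 5 ≡ 1 (mod 4), so (3/5) = +(5/3).
Reduce top mod 3: now compute (2/3).
Pull out 2: since 3 ≡ 3 (mod 8), (2/3) = -1.
Reached (1/3) = 1. Collecting the sign flips along the way, the symbol is +1.

1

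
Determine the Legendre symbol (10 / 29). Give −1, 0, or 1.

Pull out 2: since 29 ≡ 5 (mod 8), (2/29) = -1.
Reciprocity: 5 ≡ 1 and 29 ≡ 1 (mod 4), so (5/29) = +(29/5).
Reduce top mod 5: now compute (4/5).
Pull out 2^2: since 5 ≡ 5 (mod 8), (2/5) = -1, so (2/5)^2 = +1.
Reached (1/5) = 1. Collecting the sign flips along the way, the symbol is -1.

-1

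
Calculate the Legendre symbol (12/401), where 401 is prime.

Euler's criterion: (12/401) ≡ 12^200 (mod 401).
12^2 ≡ 144 (mod 401)
12^4 ≡ 285 (mod 401)
12^8 ≡ 223 (mod 401)
12^16 ≡ 5 (mod 401)
12^32 ≡ 25 (mod 401)
12^64 ≡ 224 (mod 401)
12^128 ≡ 51 (mod 401)
12^200 = 12^(128+64+8) ≡ 400 (mod 401).
Result is 400 ≡ −1, so (12/401) = −1.

-1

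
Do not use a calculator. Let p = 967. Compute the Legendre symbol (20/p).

-1

Euler's criterion: (20/967) ≡ 20^483 (mod 967).
20^2 ≡ 400 (mod 967)
20^4 ≡ 445 (mod 967)
20^8 ≡ 757 (mod 967)
20^16 ≡ 585 (mod 967)
20^32 ≡ 874 (mod 967)
20^64 ≡ 913 (mod 967)
20^128 ≡ 15 (mod 967)
20^256 ≡ 225 (mod 967)
20^483 = 20^(256+128+64+32+2+1) ≡ 966 (mod 967).
Result is 966 ≡ −1, so (20/967) = −1.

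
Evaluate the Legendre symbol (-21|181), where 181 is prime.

-1

First reduce: -21 ≡ 160 (mod 181).
Pull out 2^5: since 181 ≡ 5 (mod 8), (2/181) = -1, so (2/181)^5 = -1.
Reciprocity: 5 ≡ 1 and 181 ≡ 1 (mod 4), so (5/181) = +(181/5).
Reduce top mod 5: now compute (1/5).
Reached (1/5) = 1. Collecting the sign flips along the way, the symbol is -1.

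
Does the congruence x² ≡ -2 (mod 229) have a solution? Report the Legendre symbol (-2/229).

-1

Euler's criterion: (-2/229) ≡ 227^114 (mod 229).
227^2 ≡ 4 (mod 229)
227^4 ≡ 16 (mod 229)
227^8 ≡ 27 (mod 229)
227^16 ≡ 42 (mod 229)
227^32 ≡ 161 (mod 229)
227^64 ≡ 44 (mod 229)
227^114 = 227^(64+32+16+2) ≡ 228 (mod 229).
Result is 228 ≡ −1, so (-2/229) = −1.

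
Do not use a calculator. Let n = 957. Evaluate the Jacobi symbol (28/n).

Pull out 2^2: since 957 ≡ 5 (mod 8), (2/957) = -1, so (2/957)^2 = +1.
Reciprocity: 7 ≡ 3 and 957 ≡ 1 (mod 4), so (7/957) = +(957/7).
Reduce top mod 7: now compute (5/7).
Reciprocity: 5 ≡ 1 and 7 ≡ 3 (mod 4), so (5/7) = +(7/5).
Reduce top mod 5: now compute (2/5).
Pull out 2: since 5 ≡ 5 (mod 8), (2/5) = -1.
Reached (1/5) = 1. Collecting the sign flips along the way, the symbol is -1.

-1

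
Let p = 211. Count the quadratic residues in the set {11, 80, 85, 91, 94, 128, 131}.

(11/211) = +1 → QR.
(80/211) = +1 → QR.
(85/211) = -1 → non-residue.
(91/211) = -1 → non-residue.
(94/211) = -1 → non-residue.
(128/211) = -1 → non-residue.
(131/211) = -1 → non-residue.
Total quadratic residues among the 7: 2.

2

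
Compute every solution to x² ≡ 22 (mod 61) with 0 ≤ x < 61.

61 ≡ 1 (mod 4), so we find a root by search.
Trying successive values, 12² = 144 ≡ 22 (mod 61). The other root is 61 − 12 = 49.

12, 49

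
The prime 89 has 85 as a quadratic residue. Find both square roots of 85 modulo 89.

89 ≡ 1 (mod 4), so we find a root by search.
Trying successive values, 21² = 441 ≡ 85 (mod 89). The other root is 89 − 21 = 68.

21, 68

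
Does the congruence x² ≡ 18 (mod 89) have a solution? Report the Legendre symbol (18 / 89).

Euler's criterion: (18/89) ≡ 18^44 (mod 89).
18^2 ≡ 57 (mod 89)
18^4 ≡ 45 (mod 89)
18^8 ≡ 67 (mod 89)
18^16 ≡ 39 (mod 89)
18^32 ≡ 8 (mod 89)
18^44 = 18^(32+8+4) ≡ 1 (mod 89).
Result is 1, so (18/89) = 1.

1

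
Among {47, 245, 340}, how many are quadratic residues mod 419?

2

(47/419) = +1 → QR.
(245/419) = +1 → QR.
(340/419) = -1 → non-residue.
Total quadratic residues among the 3: 2.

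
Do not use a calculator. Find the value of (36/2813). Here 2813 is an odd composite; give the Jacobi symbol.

Pull out 2^2: since 2813 ≡ 5 (mod 8), (2/2813) = -1, so (2/2813)^2 = +1.
Reciprocity: 9 ≡ 1 and 2813 ≡ 1 (mod 4), so (9/2813) = +(2813/9).
Reduce top mod 9: now compute (5/9).
Reciprocity: 5 ≡ 1 and 9 ≡ 1 (mod 4), so (5/9) = +(9/5).
Reduce top mod 5: now compute (4/5).
Pull out 2^2: since 5 ≡ 5 (mod 8), (2/5) = -1, so (2/5)^2 = +1.
Reached (1/5) = 1. Collecting the sign flips along the way, the symbol is +1.

1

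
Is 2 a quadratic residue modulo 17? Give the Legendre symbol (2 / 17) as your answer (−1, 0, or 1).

1

Pull out 2: since 17 ≡ 1 (mod 8), (2/17) = +1.
Reached (1/17) = 1. Collecting the sign flips along the way, the symbol is +1.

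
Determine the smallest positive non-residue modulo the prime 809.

3

(2/809) = +1, so 2 is a residue.
(3/809) = −1, so 3 is the smallest positive non-residue mod 809.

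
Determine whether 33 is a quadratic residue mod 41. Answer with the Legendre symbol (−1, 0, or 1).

1

Reciprocity: 33 ≡ 1 and 41 ≡ 1 (mod 4), so (33/41) = +(41/33).
Reduce top mod 33: now compute (8/33).
Pull out 2^3: since 33 ≡ 1 (mod 8), (2/33) = +1, so (2/33)^3 = +1.
Reached (1/33) = 1. Collecting the sign flips along the way, the symbol is +1.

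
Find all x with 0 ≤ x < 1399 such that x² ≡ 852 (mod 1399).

247, 1152

Since 1399 ≡ 3 (mod 4), a square root of 852 is 852^((1399+1)/4) = 852^350 mod 1399.
Repeated squaring: 852^2≡1222, 852^4≡551, 852^8≡18, 852^16≡324, 852^32≡51, 852^64≡1202, 852^128≡1036, 852^256≡263 (mod 1399).
852^350 = 852^(256+64+16+8+4+2) ≡ 1152 (mod 1399).
Check: 1152² = 1327104 ≡ 852 (mod 1399). The two roots are 247 and 1152.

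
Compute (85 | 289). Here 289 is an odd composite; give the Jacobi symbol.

Reciprocity: 85 ≡ 1 and 289 ≡ 1 (mod 4), so (85/289) = +(289/85).
Reduce top mod 85: now compute (34/85).
Pull out 2: since 85 ≡ 5 (mod 8), (2/85) = -1.
Reciprocity: 17 ≡ 1 and 85 ≡ 1 (mod 4), so (17/85) = +(85/17).
Reduce top mod 17: now compute (0/17).
Top reduces to 0: gcd > 1, so the symbol is 0.

0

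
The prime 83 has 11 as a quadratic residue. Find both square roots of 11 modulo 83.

Since 83 ≡ 3 (mod 4), a square root of 11 is 11^((83+1)/4) = 11^21 mod 83.
Repeated squaring: 11^2≡38, 11^4≡33, 11^8≡10, 11^16≡17 (mod 83).
11^21 = 11^(16+4+1) ≡ 29 (mod 83).
Check: 29² = 841 ≡ 11 (mod 83). The two roots are 29 and 54.

29, 54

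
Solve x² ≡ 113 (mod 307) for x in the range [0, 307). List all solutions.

Since 307 ≡ 3 (mod 4), a square root of 113 is 113^((307+1)/4) = 113^77 mod 307.
Repeated squaring: 113^2≡182, 113^4≡275, 113^8≡103, 113^16≡171, 113^32≡76, 113^64≡250 (mod 307).
113^77 = 113^(64+8+4+1) ≡ 179 (mod 307).
Check: 179² = 32041 ≡ 113 (mod 307). The two roots are 128 and 179.

128, 179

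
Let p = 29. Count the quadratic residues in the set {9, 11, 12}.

1

(9/29) = +1 → QR.
(11/29) = -1 → non-residue.
(12/29) = -1 → non-residue.
Total quadratic residues among the 3: 1.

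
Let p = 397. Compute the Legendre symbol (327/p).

-1

Reciprocity: 327 ≡ 3 and 397 ≡ 1 (mod 4), so (327/397) = +(397/327).
Reduce top mod 327: now compute (70/327).
Pull out 2: since 327 ≡ 7 (mod 8), (2/327) = +1.
Reciprocity: 35 ≡ 3 and 327 ≡ 3 (mod 4), so (35/327) = −(327/35).
Reduce top mod 35: now compute (12/35).
Pull out 2^2: since 35 ≡ 3 (mod 8), (2/35) = -1, so (2/35)^2 = +1.
Reciprocity: 3 ≡ 3 and 35 ≡ 3 (mod 4), so (3/35) = −(35/3).
Reduce top mod 3: now compute (2/3).
Pull out 2: since 3 ≡ 3 (mod 8), (2/3) = -1.
Reached (1/3) = 1. Collecting the sign flips along the way, the symbol is -1.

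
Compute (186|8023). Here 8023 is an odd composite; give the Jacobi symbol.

Pull out 2: since 8023 ≡ 7 (mod 8), (2/8023) = +1.
Reciprocity: 93 ≡ 1 and 8023 ≡ 3 (mod 4), so (93/8023) = +(8023/93).
Reduce top mod 93: now compute (25/93).
Reciprocity: 25 ≡ 1 and 93 ≡ 1 (mod 4), so (25/93) = +(93/25).
Reduce top mod 25: now compute (18/25).
Pull out 2: since 25 ≡ 1 (mod 8), (2/25) = +1.
Reciprocity: 9 ≡ 1 and 25 ≡ 1 (mod 4), so (9/25) = +(25/9).
Reduce top mod 9: now compute (7/9).
Reciprocity: 7 ≡ 3 and 9 ≡ 1 (mod 4), so (7/9) = +(9/7).
Reduce top mod 7: now compute (2/7).
Pull out 2: since 7 ≡ 7 (mod 8), (2/7) = +1.
Reached (1/7) = 1. Collecting the sign flips along the way, the symbol is +1.

1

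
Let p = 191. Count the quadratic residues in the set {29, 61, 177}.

(29/191) = -1 → non-residue.
(61/191) = -1 → non-residue.
(177/191) = +1 → QR.
Total quadratic residues among the 3: 1.

1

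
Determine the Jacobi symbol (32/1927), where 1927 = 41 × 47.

Pull out 2^5: since 1927 ≡ 7 (mod 8), (2/1927) = +1, so (2/1927)^5 = +1.
Reached (1/1927) = 1. Collecting the sign flips along the way, the symbol is +1.

1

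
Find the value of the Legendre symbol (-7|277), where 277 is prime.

1

First reduce: -7 ≡ 270 (mod 277).
Pull out 2: since 277 ≡ 5 (mod 8), (2/277) = -1.
Reciprocity: 135 ≡ 3 and 277 ≡ 1 (mod 4), so (135/277) = +(277/135).
Reduce top mod 135: now compute (7/135).
Reciprocity: 7 ≡ 3 and 135 ≡ 3 (mod 4), so (7/135) = −(135/7).
Reduce top mod 7: now compute (2/7).
Pull out 2: since 7 ≡ 7 (mod 8), (2/7) = +1.
Reached (1/7) = 1. Collecting the sign flips along the way, the symbol is +1.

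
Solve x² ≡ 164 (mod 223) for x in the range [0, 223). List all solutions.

Since 223 ≡ 3 (mod 4), a square root of 164 is 164^((223+1)/4) = 164^56 mod 223.
Repeated squaring: 164^2≡136, 164^4≡210, 164^8≡169, 164^16≡17, 164^32≡66 (mod 223).
164^56 = 164^(32+16+8) ≡ 68 (mod 223).
Check: 68² = 4624 ≡ 164 (mod 223). The two roots are 68 and 155.

68, 155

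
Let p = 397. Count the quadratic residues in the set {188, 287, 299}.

2

(188/397) = +1 → QR.
(287/397) = +1 → QR.
(299/397) = -1 → non-residue.
Total quadratic residues among the 3: 2.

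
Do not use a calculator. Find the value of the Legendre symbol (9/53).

Reciprocity: 9 ≡ 1 and 53 ≡ 1 (mod 4), so (9/53) = +(53/9).
Reduce top mod 9: now compute (8/9).
Pull out 2^3: since 9 ≡ 1 (mod 8), (2/9) = +1, so (2/9)^3 = +1.
Reached (1/9) = 1. Collecting the sign flips along the way, the symbol is +1.

1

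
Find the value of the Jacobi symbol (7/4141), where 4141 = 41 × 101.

Reciprocity: 7 ≡ 3 and 4141 ≡ 1 (mod 4), so (7/4141) = +(4141/7).
Reduce top mod 7: now compute (4/7).
Pull out 2^2: since 7 ≡ 7 (mod 8), (2/7) = +1, so (2/7)^2 = +1.
Reached (1/7) = 1. Collecting the sign flips along the way, the symbol is +1.

1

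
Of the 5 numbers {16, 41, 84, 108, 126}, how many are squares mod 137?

(16/137) = +1 → QR.
(41/137) = -1 → non-residue.
(84/137) = -1 → non-residue.
(108/137) = -1 → non-residue.
(126/137) = +1 → QR.
Total quadratic residues among the 5: 2.

2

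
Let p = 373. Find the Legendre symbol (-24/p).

-1

Euler's criterion: (-24/373) ≡ 349^186 (mod 373).
349^2 ≡ 203 (mod 373)
349^4 ≡ 179 (mod 373)
349^8 ≡ 336 (mod 373)
349^16 ≡ 250 (mod 373)
349^32 ≡ 209 (mod 373)
349^64 ≡ 40 (mod 373)
349^128 ≡ 108 (mod 373)
349^186 = 349^(128+32+16+8+2) ≡ 372 (mod 373).
Result is 372 ≡ −1, so (-24/373) = −1.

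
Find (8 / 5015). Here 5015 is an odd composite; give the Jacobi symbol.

1

Pull out 2^3: since 5015 ≡ 7 (mod 8), (2/5015) = +1, so (2/5015)^3 = +1.
Reached (1/5015) = 1. Collecting the sign flips along the way, the symbol is +1.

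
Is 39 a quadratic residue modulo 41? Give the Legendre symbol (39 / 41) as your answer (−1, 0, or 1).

Euler's criterion: (39/41) ≡ 39^20 (mod 41).
39^2 ≡ 4 (mod 41)
39^4 ≡ 16 (mod 41)
39^8 ≡ 10 (mod 41)
39^16 ≡ 18 (mod 41)
39^20 = 39^(16+4) ≡ 1 (mod 41).
Result is 1, so (39/41) = 1.

1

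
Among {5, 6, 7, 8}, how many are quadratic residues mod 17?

1

(5/17) = -1 → non-residue.
(6/17) = -1 → non-residue.
(7/17) = -1 → non-residue.
(8/17) = +1 → QR.
Total quadratic residues among the 4: 1.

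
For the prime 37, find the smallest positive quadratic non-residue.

(2/37) = −1, so 2 is the smallest positive non-residue mod 37.

2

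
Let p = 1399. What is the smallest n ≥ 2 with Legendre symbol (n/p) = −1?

(2/1399) = +1, so 2 is a residue.
(3/1399) = −1, so 3 is the smallest positive non-residue mod 1399.

3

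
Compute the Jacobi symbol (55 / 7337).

Reciprocity: 55 ≡ 3 and 7337 ≡ 1 (mod 4), so (55/7337) = +(7337/55).
Reduce top mod 55: now compute (22/55).
Pull out 2: since 55 ≡ 7 (mod 8), (2/55) = +1.
Reciprocity: 11 ≡ 3 and 55 ≡ 3 (mod 4), so (11/55) = −(55/11).
Reduce top mod 11: now compute (0/11).
Top reduces to 0: gcd > 1, so the symbol is 0.

0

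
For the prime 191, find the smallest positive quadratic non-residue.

(2/191) = +1, so 2 is a residue.
(3/191) = +1, so 3 is a residue.
(4/191) = +1, so 4 is a residue.
(5/191) = +1, so 5 is a residue.
(6/191) = +1, so 6 is a residue.
(7/191) = −1, so 7 is the smallest positive non-residue mod 191.

7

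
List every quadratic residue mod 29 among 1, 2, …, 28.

Square k = 1,…,14 (k and 29−k give the same square):
1²=1, 2²=4, 3²=9, 4²=16, 5²=25, 6²≡7, 7²≡20, 8²≡6, 9²≡23, 10²≡13, 11²≡5, 12²≡28, 13²≡24, 14²≡22 (mod 29).
So the quadratic residues mod 29 are {1, 4, 5, 6, 7, 9, 13, 16, 20, 22, 23, 24, 25, 28}.

1, 4, 5, 6, 7, 9, 13, 16, 20, 22, 23, 24, 25, 28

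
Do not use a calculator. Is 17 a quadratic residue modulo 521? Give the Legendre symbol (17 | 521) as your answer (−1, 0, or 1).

Euler's criterion: (17/521) ≡ 17^260 (mod 521).
17^2 ≡ 289 (mod 521)
17^4 ≡ 161 (mod 521)
17^8 ≡ 392 (mod 521)
17^16 ≡ 490 (mod 521)
17^32 ≡ 440 (mod 521)
17^64 ≡ 309 (mod 521)
17^128 ≡ 138 (mod 521)
17^256 ≡ 288 (mod 521)
17^260 = 17^(256+4) ≡ 520 (mod 521).
Result is 520 ≡ −1, so (17/521) = −1.

-1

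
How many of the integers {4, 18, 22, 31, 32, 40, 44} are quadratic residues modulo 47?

(4/47) = +1 → QR.
(18/47) = +1 → QR.
(22/47) = -1 → non-residue.
(31/47) = -1 → non-residue.
(32/47) = +1 → QR.
(40/47) = -1 → non-residue.
(44/47) = -1 → non-residue.
Total quadratic residues among the 7: 3.

3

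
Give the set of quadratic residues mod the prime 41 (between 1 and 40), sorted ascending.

1, 2, 4, 5, 8, 9, 10, 16, 18, 20, 21, 23, 25, 31, 32, 33, 36, 37, 39, 40

Square k = 1,…,20 (k and 41−k give the same square):
1²=1, 2²=4, 3²=9, 4²=16, 5²=25, 6²=36, 7²≡8, 8²≡23, 9²≡40, 10²≡18, 11²≡39, 12²≡21, 13²≡5, 14²≡32, 15²≡20, 16²≡10, 17²≡2, 18²≡37, 19²≡33, 20²≡31 (mod 41).
So the quadratic residues mod 41 are {1, 2, 4, 5, 8, 9, 10, 16, 18, 20, 21, 23, 25, 31, 32, 33, 36, 37, 39, 40}.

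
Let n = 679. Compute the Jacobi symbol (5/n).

Reciprocity: 5 ≡ 1 and 679 ≡ 3 (mod 4), so (5/679) = +(679/5).
Reduce top mod 5: now compute (4/5).
Pull out 2^2: since 5 ≡ 5 (mod 8), (2/5) = -1, so (2/5)^2 = +1.
Reached (1/5) = 1. Collecting the sign flips along the way, the symbol is +1.

1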